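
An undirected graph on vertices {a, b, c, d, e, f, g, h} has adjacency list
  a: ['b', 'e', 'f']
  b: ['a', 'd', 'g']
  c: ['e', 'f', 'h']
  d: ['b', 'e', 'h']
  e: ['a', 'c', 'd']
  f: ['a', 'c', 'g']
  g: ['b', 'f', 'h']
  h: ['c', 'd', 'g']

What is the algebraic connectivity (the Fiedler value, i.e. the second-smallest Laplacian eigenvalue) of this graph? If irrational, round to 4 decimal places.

2

Reading degrees in the order [a, b, c, d, e, f, g, h] gives [3, 3, 3, 3, 3, 3, 3, 3]; set D = diag(3, 3, 3, 3, 3, 3, 3, 3) and form L = D - A. The sorted Laplacian eigenvalues are [0, 2, 2, 2, 4, 4, 4, 6]; the algebraic connectivity is the second entry, 2.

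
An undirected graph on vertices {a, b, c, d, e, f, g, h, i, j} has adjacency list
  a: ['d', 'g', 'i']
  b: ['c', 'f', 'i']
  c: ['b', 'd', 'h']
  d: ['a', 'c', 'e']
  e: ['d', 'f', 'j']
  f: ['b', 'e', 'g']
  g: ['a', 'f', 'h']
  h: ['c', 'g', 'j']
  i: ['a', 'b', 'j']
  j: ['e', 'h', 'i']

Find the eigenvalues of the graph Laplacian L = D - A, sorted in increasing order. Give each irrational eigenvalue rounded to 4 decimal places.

Each diagonal entry of L is the vertex degree and each off-diagonal entry is -1 where an edge is present, 0 otherwise; in the order [a, b, c, d, e, f, g, h, i, j] the diagonal is [3, 3, 3, 3, 3, 3, 3, 3, 3, 3]. The multiplicity of 0 as a Laplacian eigenvalue equals the number of connected components. The single zero eigenvalue shows the graph is connected. By the matrix-tree theorem the graph has (1/10) * product of the nonzero eigenvalues = 2000 spanning trees.

[0, 2, 2, 2, 2, 2, 5, 5, 5, 5]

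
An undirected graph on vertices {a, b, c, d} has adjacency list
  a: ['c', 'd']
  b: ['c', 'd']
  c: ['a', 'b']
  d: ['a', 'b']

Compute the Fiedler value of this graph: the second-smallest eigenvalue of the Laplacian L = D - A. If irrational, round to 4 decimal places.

With the vertex order [a, b, c, d], the degrees are [2, 2, 2, 2], giving D = diag(2, 2, 2, 2) and L = D - A. The smallest Laplacian eigenvalue is always 0. The next one, lambda_2 = 2, measures how hard the graph is to disconnect: larger values mean better connectivity. The largest eigenvalue, 4, is at most the vertex count 4.

2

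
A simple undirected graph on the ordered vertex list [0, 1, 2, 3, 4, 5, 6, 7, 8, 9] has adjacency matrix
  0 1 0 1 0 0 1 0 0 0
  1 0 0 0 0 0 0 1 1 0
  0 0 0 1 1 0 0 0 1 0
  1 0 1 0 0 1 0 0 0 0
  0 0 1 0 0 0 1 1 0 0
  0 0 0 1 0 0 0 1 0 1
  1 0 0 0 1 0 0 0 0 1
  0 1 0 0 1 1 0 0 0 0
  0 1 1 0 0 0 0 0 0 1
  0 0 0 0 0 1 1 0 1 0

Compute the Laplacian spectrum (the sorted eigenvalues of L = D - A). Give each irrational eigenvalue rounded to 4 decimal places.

Each diagonal entry of L is the vertex degree and each off-diagonal entry is -1 where an edge is present, 0 otherwise; in the order [0, 1, 2, 3, 4, 5, 6, 7, 8, 9] the diagonal is [3, 3, 3, 3, 3, 3, 3, 3, 3, 3]. Diagonalising L (or applying a numerical eigensolver to the 10x10 matrix) gives the spectrum above.

[0, 2, 2, 2, 2, 2, 5, 5, 5, 5]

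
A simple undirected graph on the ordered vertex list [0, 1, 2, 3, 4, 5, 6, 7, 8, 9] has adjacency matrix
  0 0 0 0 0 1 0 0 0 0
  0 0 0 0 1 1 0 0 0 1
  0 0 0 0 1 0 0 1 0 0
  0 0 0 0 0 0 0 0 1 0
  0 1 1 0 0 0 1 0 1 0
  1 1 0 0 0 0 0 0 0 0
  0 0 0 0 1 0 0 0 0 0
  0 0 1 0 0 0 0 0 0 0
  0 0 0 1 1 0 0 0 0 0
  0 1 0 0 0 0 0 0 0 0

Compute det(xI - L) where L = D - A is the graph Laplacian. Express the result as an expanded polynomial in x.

With the vertex order [0, 1, 2, 3, 4, 5, 6, 7, 8, 9], the degrees are [1, 3, 2, 1, 4, 2, 1, 1, 2, 1], giving D = diag(1, 3, 2, 1, 4, 2, 1, 1, 2, 1) and L = D - A. Computing det(xI - L) by cofactor expansion (or equivalently via sum-over-permutations) gives x^10 - 18x^9 + 132x^8 - 514x^7 + 1159x^6 - 1548x^5 + 1208x^4 - 528x^3 + 117x^2 - 10x. Since p(0) = det(-L) = 0, x divides p(x). By the matrix-tree theorem the graph has (1/10) * product of the nonzero eigenvalues = 1 spanning tree. There is one zero in the spectrum, matching the 1 component.

x^10 - 18x^9 + 132x^8 - 514x^7 + 1159x^6 - 1548x^5 + 1208x^4 - 528x^3 + 117x^2 - 10x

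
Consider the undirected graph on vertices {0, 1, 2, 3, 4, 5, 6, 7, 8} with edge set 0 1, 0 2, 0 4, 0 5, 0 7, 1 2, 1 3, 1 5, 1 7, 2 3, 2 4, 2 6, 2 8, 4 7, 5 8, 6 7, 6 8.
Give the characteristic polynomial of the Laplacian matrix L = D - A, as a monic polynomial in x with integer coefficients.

x^9 - 34x^8 + 490x^7 - 3902x^6 + 18742x^5 - 55504x^4 + 98855x^3 - 96780x^2 + 39897x

Each diagonal entry of L is the vertex degree and each off-diagonal entry is -1 where an edge is present, 0 otherwise; in the order [0, 1, 2, 3, 4, 5, 6, 7, 8] the diagonal is [5, 5, 6, 2, 3, 3, 3, 4, 3]. L has integer entries, so p(x) = det(xI - L) has integer coefficients. Expanding the determinant yields x^9 - 34x^8 + 490x^7 - 3902x^6 + 18742x^5 - 55504x^4 + 98855x^3 - 96780x^2 + 39897x. The coefficient of x^8 equals -trace(L) = -34, matching the sum of degrees. By the matrix-tree theorem the graph has (1/9) * product of the nonzero eigenvalues = 4433 spanning trees.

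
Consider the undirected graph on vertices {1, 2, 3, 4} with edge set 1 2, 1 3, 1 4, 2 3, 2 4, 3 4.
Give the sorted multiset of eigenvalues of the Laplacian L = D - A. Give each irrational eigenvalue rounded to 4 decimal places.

With the vertex order [1, 2, 3, 4], the degrees are [3, 3, 3, 3], giving D = diag(3, 3, 3, 3) and L = D - A. Since every row of L sums to 0, the all-ones vector is in the kernel and 0 is an eigenvalue. There is one zero in the spectrum, matching the 1 component.

[0, 4, 4, 4]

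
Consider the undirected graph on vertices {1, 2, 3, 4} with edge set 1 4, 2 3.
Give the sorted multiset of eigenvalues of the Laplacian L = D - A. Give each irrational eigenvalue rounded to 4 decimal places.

[0, 0, 2, 2]

Reading degrees in the order [1, 2, 3, 4] gives [1, 1, 1, 1]; set D = diag(1, 1, 1, 1) and form L = D - A. Diagonalising L (or applying a numerical eigensolver to the 4x4 matrix) gives the spectrum above. The 2 zero eigenvalues correspond to the 2 connected components. There are 2 zeros in the spectrum, matching the 2 components. The largest eigenvalue, 2, is at most the vertex count 4.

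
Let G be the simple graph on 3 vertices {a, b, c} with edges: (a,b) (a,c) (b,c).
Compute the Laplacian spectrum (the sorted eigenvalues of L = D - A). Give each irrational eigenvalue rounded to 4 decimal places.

[0, 3, 3]

Each diagonal entry of L is the vertex degree and each off-diagonal entry is -1 where an edge is present, 0 otherwise; in the order [a, b, c] the diagonal is [2, 2, 2]. L is symmetric positive semidefinite, so every eigenvalue is real and nonnegative. By the matrix-tree theorem the graph has (1/3) * product of the nonzero eigenvalues = 3 spanning trees.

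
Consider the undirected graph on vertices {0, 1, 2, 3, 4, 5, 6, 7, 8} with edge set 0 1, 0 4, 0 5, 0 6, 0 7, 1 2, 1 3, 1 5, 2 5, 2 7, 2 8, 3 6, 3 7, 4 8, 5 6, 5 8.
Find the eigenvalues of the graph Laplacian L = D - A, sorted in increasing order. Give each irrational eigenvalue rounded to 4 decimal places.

Reading degrees in the order [0, 1, 2, 3, 4, 5, 6, 7, 8] gives [5, 4, 4, 3, 2, 5, 3, 3, 3]; set D = diag(5, 4, 4, 3, 2, 5, 3, 3, 3) and form L = D - A. Diagonalising L (or applying a numerical eigensolver to the 9x9 matrix) gives the spectrum above. There is one zero in the spectrum, matching the 1 component.

[0, 1.3820, 2.4071, 2.6972, 3.6145, 3.6180, 5.1524, 6.3028, 6.8260]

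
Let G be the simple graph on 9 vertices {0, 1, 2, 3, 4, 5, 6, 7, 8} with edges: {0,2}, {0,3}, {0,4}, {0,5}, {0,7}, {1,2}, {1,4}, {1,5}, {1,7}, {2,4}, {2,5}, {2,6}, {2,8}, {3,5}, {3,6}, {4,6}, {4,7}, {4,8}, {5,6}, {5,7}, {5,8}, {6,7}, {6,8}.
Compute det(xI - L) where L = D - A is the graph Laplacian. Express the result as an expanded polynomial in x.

x^9 - 46x^8 + 911x^7 - 10136x^6 + 69226x^5 - 296832x^4 + 779296x^3 - 1143566x^2 + 716922x

With the vertex order [0, 1, 2, 3, 4, 5, 6, 7, 8], the degrees are [5, 4, 6, 3, 6, 7, 6, 5, 4], giving D = diag(5, 4, 6, 3, 6, 7, 6, 5, 4) and L = D - A. L has integer entries, so p(x) = det(xI - L) has integer coefficients. Expanding the determinant yields x^9 - 46x^8 + 911x^7 - 10136x^6 + 69226x^5 - 296832x^4 + 779296x^3 - 1143566x^2 + 716922x. The coefficient of x^8 equals -trace(L) = -46, matching the sum of degrees. By the matrix-tree theorem the graph has (1/9) * product of the nonzero eigenvalues = 79658 spanning trees. There is one zero in the spectrum, matching the 1 component.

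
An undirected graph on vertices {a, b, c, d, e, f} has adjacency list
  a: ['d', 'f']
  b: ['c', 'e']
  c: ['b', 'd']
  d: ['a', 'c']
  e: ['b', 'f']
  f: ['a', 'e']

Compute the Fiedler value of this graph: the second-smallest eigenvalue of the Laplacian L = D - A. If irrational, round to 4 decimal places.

Reading degrees in the order [a, b, c, d, e, f] gives [2, 2, 2, 2, 2, 2]; set D = diag(2, 2, 2, 2, 2, 2) and form L = D - A. Computing the eigenvalues of L and sorting gives [0, 1, 1, 3, 3, 4]. The Fiedler value lambda_2 = 1 is strictly positive, so the graph is connected. There is one zero in the spectrum, matching the 1 component.

1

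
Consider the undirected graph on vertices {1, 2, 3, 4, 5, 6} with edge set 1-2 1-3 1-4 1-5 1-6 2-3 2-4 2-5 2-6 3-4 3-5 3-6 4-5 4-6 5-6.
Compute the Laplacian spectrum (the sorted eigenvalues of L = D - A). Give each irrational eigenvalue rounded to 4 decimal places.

[0, 6, 6, 6, 6, 6]

Each diagonal entry of L is the vertex degree and each off-diagonal entry is -1 where an edge is present, 0 otherwise; in the order [1, 2, 3, 4, 5, 6] the diagonal is [5, 5, 5, 5, 5, 5]. The multiplicity of 0 as a Laplacian eigenvalue equals the number of connected components. The single zero eigenvalue shows the graph is connected. The eigenvalues sum to 30, which equals trace(L) = 2|E|. By the matrix-tree theorem the graph has (1/6) * product of the nonzero eigenvalues = 1296 spanning trees.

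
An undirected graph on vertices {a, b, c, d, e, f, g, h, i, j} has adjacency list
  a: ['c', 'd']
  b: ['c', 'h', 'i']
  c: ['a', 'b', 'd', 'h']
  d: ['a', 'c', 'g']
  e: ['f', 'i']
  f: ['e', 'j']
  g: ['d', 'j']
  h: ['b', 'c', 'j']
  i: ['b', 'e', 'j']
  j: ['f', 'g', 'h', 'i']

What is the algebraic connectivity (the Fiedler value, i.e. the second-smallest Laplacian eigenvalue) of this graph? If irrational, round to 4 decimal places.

0.5904

Reading degrees in the order [a, b, c, d, e, f, g, h, i, j] gives [2, 3, 4, 3, 2, 2, 2, 3, 3, 4]; set D = diag(2, 3, 4, 3, 2, 2, 2, 3, 3, 4) and form L = D - A. The smallest Laplacian eigenvalue is always 0. The next one, lambda_2 = 0.5904, measures how hard the graph is to disconnect: larger values mean better connectivity. There is one zero in the spectrum, matching the 1 component.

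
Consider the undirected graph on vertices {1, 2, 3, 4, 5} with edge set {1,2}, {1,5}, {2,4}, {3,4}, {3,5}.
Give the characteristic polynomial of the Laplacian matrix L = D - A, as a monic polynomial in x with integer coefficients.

Each diagonal entry of L is the vertex degree and each off-diagonal entry is -1 where an edge is present, 0 otherwise; in the order [1, 2, 3, 4, 5] the diagonal is [2, 2, 2, 2, 2]. L has integer entries, so p(x) = det(xI - L) has integer coefficients. Expanding the determinant yields x^5 - 10x^4 + 35x^3 - 50x^2 + 25x. Since p(0) = det(-L) = 0, x divides p(x). By the matrix-tree theorem the graph has (1/5) * product of the nonzero eigenvalues = 5 spanning trees.

x^5 - 10x^4 + 35x^3 - 50x^2 + 25x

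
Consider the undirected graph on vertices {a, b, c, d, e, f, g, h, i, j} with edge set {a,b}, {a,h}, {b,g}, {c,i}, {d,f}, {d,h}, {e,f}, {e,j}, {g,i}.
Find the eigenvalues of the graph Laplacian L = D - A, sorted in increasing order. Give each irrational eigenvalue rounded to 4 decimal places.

[0, 0.0979, 0.3820, 0.8244, 1.3820, 2, 2.6180, 3.1756, 3.6180, 3.9021]

Each diagonal entry of L is the vertex degree and each off-diagonal entry is -1 where an edge is present, 0 otherwise; in the order [a, b, c, d, e, f, g, h, i, j] the diagonal is [2, 2, 1, 2, 2, 2, 2, 2, 2, 1]. The multiplicity of 0 as a Laplacian eigenvalue equals the number of connected components. The single zero eigenvalue shows the graph is connected. The largest eigenvalue, 3.9021, is at most the vertex count 10.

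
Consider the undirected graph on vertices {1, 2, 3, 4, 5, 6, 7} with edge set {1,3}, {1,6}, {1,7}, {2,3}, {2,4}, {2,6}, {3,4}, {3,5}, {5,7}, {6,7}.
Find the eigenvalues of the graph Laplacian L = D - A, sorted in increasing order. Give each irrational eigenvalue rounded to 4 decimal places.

[0, 1.2143, 1.8542, 3.2181, 3.5453, 4.6004, 5.5675]

With the vertex order [1, 2, 3, 4, 5, 6, 7], the degrees are [3, 3, 4, 2, 2, 3, 3], giving D = diag(3, 3, 4, 2, 2, 3, 3) and L = D - A. Since every row of L sums to 0, the all-ones vector is in the kernel and 0 is an eigenvalue. There is one zero in the spectrum, matching the 1 component.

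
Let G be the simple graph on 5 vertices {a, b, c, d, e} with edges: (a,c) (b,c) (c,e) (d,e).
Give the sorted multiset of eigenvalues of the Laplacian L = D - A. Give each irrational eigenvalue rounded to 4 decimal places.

[0, 0.5188, 1, 2.3111, 4.1701]

Reading degrees in the order [a, b, c, d, e] gives [1, 1, 3, 1, 2]; set D = diag(1, 1, 3, 1, 2) and form L = D - A. L is symmetric positive semidefinite, so every eigenvalue is real and nonnegative. The single zero eigenvalue shows the graph is connected.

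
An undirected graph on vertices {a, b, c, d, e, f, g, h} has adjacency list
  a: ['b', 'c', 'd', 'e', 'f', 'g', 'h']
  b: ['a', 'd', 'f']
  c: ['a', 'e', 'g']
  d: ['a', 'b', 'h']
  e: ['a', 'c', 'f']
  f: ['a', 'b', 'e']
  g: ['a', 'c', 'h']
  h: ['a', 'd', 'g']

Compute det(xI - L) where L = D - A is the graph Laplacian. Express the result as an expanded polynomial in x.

x^8 - 28x^7 + 322x^6 - 1974x^5 + 6965x^4 - 14126x^3 + 15225x^2 - 6728x

Each diagonal entry of L is the vertex degree and each off-diagonal entry is -1 where an edge is present, 0 otherwise; in the order [a, b, c, d, e, f, g, h] the diagonal is [7, 3, 3, 3, 3, 3, 3, 3]. Computing det(xI - L) by cofactor expansion (or equivalently via sum-over-permutations) gives x^8 - 28x^7 + 322x^6 - 1974x^5 + 6965x^4 - 14126x^3 + 15225x^2 - 6728x. The coefficient of x^7 equals -trace(L) = -28, matching the sum of degrees. There is one zero in the spectrum, matching the 1 component. The eigenvalues sum to 28, which equals trace(L) = 2|E|.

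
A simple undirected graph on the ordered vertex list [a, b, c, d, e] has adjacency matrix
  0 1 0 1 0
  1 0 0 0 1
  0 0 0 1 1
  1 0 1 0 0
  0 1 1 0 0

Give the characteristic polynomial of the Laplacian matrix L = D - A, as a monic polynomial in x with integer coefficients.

With the vertex order [a, b, c, d, e], the degrees are [2, 2, 2, 2, 2], giving D = diag(2, 2, 2, 2, 2) and L = D - A. L has integer entries, so p(x) = det(xI - L) has integer coefficients. Expanding the determinant yields x^5 - 10x^4 + 35x^3 - 50x^2 + 25x. The constant term is 0 because L is singular (the all-ones vector lies in its kernel). By the matrix-tree theorem the graph has (1/5) * product of the nonzero eigenvalues = 5 spanning trees.

x^5 - 10x^4 + 35x^3 - 50x^2 + 25x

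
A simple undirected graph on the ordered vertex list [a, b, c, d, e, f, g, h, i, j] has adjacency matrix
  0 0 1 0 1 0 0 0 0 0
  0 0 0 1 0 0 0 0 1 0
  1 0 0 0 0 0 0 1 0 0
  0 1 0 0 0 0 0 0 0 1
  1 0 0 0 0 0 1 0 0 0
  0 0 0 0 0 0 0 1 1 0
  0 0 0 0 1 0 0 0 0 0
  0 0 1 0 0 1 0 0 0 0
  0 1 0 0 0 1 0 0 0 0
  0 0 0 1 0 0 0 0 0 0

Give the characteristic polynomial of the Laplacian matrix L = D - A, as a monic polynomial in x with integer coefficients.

x^10 - 18x^9 + 136x^8 - 560x^7 + 1365x^6 - 2002x^5 + 1716x^4 - 792x^3 + 165x^2 - 10x

With the vertex order [a, b, c, d, e, f, g, h, i, j], the degrees are [2, 2, 2, 2, 2, 2, 1, 2, 2, 1], giving D = diag(2, 2, 2, 2, 2, 2, 1, 2, 2, 1) and L = D - A. Computing det(xI - L) by cofactor expansion (or equivalently via sum-over-permutations) gives x^10 - 18x^9 + 136x^8 - 560x^7 + 1365x^6 - 2002x^5 + 1716x^4 - 792x^3 + 165x^2 - 10x. Since p(0) = det(-L) = 0, x divides p(x). The eigenvalues sum to 18, which equals trace(L) = 2|E|.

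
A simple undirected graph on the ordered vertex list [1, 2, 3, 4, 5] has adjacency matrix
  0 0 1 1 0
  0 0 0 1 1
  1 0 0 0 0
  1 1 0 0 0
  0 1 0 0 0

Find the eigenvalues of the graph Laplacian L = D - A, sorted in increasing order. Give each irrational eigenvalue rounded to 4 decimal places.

Each diagonal entry of L is the vertex degree and each off-diagonal entry is -1 where an edge is present, 0 otherwise; in the order [1, 2, 3, 4, 5] the diagonal is [2, 2, 1, 2, 1]. Diagonalising L (or applying a numerical eigensolver to the 5x5 matrix) gives the spectrum above. The single zero eigenvalue shows the graph is connected. There is one zero in the spectrum, matching the 1 component.

[0, 0.3820, 1.3820, 2.6180, 3.6180]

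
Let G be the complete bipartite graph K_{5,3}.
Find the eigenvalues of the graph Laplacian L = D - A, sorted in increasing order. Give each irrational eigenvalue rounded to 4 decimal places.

[0, 3, 3, 3, 3, 5, 5, 8]

The graph has 8 vertices and degree multiset [5, 5, 5, 3, 3, 3, 3, 3]; D is the diagonal matrix of degrees and L = D - A. L is symmetric positive semidefinite, so every eigenvalue is real and nonnegative. By the matrix-tree theorem the graph has (1/8) * product of the nonzero eigenvalues = 2025 spanning trees.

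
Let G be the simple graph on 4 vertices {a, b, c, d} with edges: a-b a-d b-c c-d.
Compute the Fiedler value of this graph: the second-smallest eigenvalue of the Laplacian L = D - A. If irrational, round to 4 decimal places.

Each diagonal entry of L is the vertex degree and each off-diagonal entry is -1 where an edge is present, 0 otherwise; in the order [a, b, c, d] the diagonal is [2, 2, 2, 2]. The sorted Laplacian eigenvalues are [0, 2, 2, 4]; the algebraic connectivity is the second entry, 2. By the matrix-tree theorem the graph has (1/4) * product of the nonzero eigenvalues = 4 spanning trees. The largest eigenvalue, 4, is at most the vertex count 4.

2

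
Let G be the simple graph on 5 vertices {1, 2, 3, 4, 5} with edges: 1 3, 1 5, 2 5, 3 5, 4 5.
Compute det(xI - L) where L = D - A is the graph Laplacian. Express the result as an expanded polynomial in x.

With the vertex order [1, 2, 3, 4, 5], the degrees are [2, 1, 2, 1, 4], giving D = diag(2, 1, 2, 1, 4) and L = D - A. L has integer entries, so p(x) = det(xI - L) has integer coefficients. Expanding the determinant yields x^5 - 10x^4 + 32x^3 - 38x^2 + 15x. The coefficient of x^4 equals -trace(L) = -10, matching the sum of degrees. There is one zero in the spectrum, matching the 1 component.

x^5 - 10x^4 + 32x^3 - 38x^2 + 15x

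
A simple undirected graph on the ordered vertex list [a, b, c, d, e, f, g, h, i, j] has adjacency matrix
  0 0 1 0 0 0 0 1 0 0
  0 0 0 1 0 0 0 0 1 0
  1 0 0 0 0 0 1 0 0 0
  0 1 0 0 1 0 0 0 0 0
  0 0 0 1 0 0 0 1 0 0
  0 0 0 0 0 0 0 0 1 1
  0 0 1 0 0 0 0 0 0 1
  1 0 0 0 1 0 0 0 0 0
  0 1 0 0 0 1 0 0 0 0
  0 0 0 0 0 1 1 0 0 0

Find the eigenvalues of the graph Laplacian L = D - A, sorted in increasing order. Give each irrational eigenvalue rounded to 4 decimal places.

[0, 0.3820, 0.3820, 1.3820, 1.3820, 2.6180, 2.6180, 3.6180, 3.6180, 4]

Reading degrees in the order [a, b, c, d, e, f, g, h, i, j] gives [2, 2, 2, 2, 2, 2, 2, 2, 2, 2]; set D = diag(2, 2, 2, 2, 2, 2, 2, 2, 2, 2) and form L = D - A. L is symmetric positive semidefinite, so every eigenvalue is real and nonnegative. The single zero eigenvalue shows the graph is connected. The eigenvalues sum to 20, which equals trace(L) = 2|E|. The largest eigenvalue, 4, is at most the vertex count 10.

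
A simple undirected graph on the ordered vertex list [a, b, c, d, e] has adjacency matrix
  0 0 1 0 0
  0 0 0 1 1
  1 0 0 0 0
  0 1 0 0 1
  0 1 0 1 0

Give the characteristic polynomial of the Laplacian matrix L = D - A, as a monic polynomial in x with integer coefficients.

Reading degrees in the order [a, b, c, d, e] gives [1, 2, 1, 2, 2]; set D = diag(1, 2, 1, 2, 2) and form L = D - A. L has integer entries, so p(x) = det(xI - L) has integer coefficients. Expanding the determinant yields x^5 - 8x^4 + 21x^3 - 18x^2. The coefficient of x^4 equals -trace(L) = -8, matching the sum of degrees. There are 2 zeros in the spectrum, matching the 2 components. The eigenvalues sum to 8, which equals trace(L) = 2|E|.

x^5 - 8x^4 + 21x^3 - 18x^2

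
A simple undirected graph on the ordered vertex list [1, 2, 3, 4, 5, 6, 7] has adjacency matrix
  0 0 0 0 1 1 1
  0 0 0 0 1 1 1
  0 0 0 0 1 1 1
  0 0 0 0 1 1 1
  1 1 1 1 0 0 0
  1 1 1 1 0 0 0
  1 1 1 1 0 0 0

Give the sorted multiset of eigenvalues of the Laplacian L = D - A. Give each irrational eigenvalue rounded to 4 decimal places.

[0, 3, 3, 3, 4, 4, 7]

Each diagonal entry of L is the vertex degree and each off-diagonal entry is -1 where an edge is present, 0 otherwise; in the order [1, 2, 3, 4, 5, 6, 7] the diagonal is [3, 3, 3, 3, 4, 4, 4]. L is symmetric positive semidefinite, so every eigenvalue is real and nonnegative.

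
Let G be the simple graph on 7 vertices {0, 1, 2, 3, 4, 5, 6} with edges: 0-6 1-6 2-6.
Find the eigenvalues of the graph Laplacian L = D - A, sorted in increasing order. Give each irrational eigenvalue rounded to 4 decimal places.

[0, 0, 0, 0, 1, 1, 4]

Reading degrees in the order [0, 1, 2, 3, 4, 5, 6] gives [1, 1, 1, 0, 0, 0, 3]; set D = diag(1, 1, 1, 0, 0, 0, 3) and form L = D - A. Diagonalising L (or applying a numerical eigensolver to the 7x7 matrix) gives the spectrum above. The 4 zero eigenvalues correspond to the 4 connected components.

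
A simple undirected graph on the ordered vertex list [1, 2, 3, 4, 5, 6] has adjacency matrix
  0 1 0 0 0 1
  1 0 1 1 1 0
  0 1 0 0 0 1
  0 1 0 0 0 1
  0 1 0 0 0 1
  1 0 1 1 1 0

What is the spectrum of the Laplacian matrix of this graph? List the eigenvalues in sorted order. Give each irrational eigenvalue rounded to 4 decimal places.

[0, 2, 2, 2, 4, 6]

Each diagonal entry of L is the vertex degree and each off-diagonal entry is -1 where an edge is present, 0 otherwise; in the order [1, 2, 3, 4, 5, 6] the diagonal is [2, 4, 2, 2, 2, 4]. L is symmetric positive semidefinite, so every eigenvalue is real and nonnegative. The single zero eigenvalue shows the graph is connected.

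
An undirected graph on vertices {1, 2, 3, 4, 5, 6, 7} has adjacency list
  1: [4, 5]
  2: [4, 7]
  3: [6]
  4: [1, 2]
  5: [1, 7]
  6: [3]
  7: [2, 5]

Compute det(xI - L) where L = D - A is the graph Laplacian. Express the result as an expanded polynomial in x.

Each diagonal entry of L is the vertex degree and each off-diagonal entry is -1 where an edge is present, 0 otherwise; in the order [1, 2, 3, 4, 5, 6, 7] the diagonal is [2, 2, 1, 2, 2, 1, 2]. L has integer entries, so p(x) = det(xI - L) has integer coefficients. Expanding the determinant yields x^7 - 12x^6 + 55x^5 - 120x^4 + 125x^3 - 50x^2. The coefficient of x^6 equals -trace(L) = -12, matching the sum of degrees. The eigenvalues sum to 12, which equals trace(L) = 2|E|.

x^7 - 12x^6 + 55x^5 - 120x^4 + 125x^3 - 50x^2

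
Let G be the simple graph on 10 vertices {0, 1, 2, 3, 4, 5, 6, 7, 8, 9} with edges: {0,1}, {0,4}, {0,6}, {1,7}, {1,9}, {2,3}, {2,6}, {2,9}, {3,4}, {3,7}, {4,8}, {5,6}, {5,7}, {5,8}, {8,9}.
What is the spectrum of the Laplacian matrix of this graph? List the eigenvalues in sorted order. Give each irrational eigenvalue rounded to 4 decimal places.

Reading degrees in the order [0, 1, 2, 3, 4, 5, 6, 7, 8, 9] gives [3, 3, 3, 3, 3, 3, 3, 3, 3, 3]; set D = diag(3, 3, 3, 3, 3, 3, 3, 3, 3, 3) and form L = D - A. Since every row of L sums to 0, the all-ones vector is in the kernel and 0 is an eigenvalue. The single zero eigenvalue shows the graph is connected.

[0, 2, 2, 2, 2, 2, 5, 5, 5, 5]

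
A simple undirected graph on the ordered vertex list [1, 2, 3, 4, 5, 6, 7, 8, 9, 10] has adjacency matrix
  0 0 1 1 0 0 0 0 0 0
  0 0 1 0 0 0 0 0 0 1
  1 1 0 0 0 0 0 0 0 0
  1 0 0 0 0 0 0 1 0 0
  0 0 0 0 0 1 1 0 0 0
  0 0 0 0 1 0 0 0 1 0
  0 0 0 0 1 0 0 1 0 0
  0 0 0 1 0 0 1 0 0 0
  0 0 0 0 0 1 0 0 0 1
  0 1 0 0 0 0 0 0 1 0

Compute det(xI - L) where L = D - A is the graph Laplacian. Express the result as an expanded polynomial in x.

x^10 - 20x^9 + 170x^8 - 800x^7 + 2275x^6 - 4004x^5 + 4290x^4 - 2640x^3 + 825x^2 - 100x

Reading degrees in the order [1, 2, 3, 4, 5, 6, 7, 8, 9, 10] gives [2, 2, 2, 2, 2, 2, 2, 2, 2, 2]; set D = diag(2, 2, 2, 2, 2, 2, 2, 2, 2, 2) and form L = D - A. Computing det(xI - L) by cofactor expansion (or equivalently via sum-over-permutations) gives x^10 - 20x^9 + 170x^8 - 800x^7 + 2275x^6 - 4004x^5 + 4290x^4 - 2640x^3 + 825x^2 - 100x. The constant term is 0 because L is singular (the all-ones vector lies in its kernel). The largest eigenvalue, 4, is at most the vertex count 10. The eigenvalues sum to 20, which equals trace(L) = 2|E|.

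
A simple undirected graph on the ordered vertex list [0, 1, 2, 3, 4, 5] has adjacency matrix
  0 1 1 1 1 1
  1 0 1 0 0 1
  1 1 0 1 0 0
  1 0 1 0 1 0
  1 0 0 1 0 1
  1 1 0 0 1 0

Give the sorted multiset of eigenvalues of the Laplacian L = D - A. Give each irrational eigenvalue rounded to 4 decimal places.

Reading degrees in the order [0, 1, 2, 3, 4, 5] gives [5, 3, 3, 3, 3, 3]; set D = diag(5, 3, 3, 3, 3, 3) and form L = D - A. L is symmetric positive semidefinite, so every eigenvalue is real and nonnegative.

[0, 2.3820, 2.3820, 4.6180, 4.6180, 6]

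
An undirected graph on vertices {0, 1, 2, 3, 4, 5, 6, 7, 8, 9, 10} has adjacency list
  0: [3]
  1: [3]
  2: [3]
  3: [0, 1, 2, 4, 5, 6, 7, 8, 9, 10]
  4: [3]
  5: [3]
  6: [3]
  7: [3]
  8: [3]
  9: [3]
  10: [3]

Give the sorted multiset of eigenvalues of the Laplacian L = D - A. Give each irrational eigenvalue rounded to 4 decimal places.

[0, 1, 1, 1, 1, 1, 1, 1, 1, 1, 11]

Each diagonal entry of L is the vertex degree and each off-diagonal entry is -1 where an edge is present, 0 otherwise; in the order [0, 1, 2, 3, 4, 5, 6, 7, 8, 9, 10] the diagonal is [1, 1, 1, 10, 1, 1, 1, 1, 1, 1, 1]. L is symmetric positive semidefinite, so every eigenvalue is real and nonnegative. By the matrix-tree theorem the graph has (1/11) * product of the nonzero eigenvalues = 1 spanning tree.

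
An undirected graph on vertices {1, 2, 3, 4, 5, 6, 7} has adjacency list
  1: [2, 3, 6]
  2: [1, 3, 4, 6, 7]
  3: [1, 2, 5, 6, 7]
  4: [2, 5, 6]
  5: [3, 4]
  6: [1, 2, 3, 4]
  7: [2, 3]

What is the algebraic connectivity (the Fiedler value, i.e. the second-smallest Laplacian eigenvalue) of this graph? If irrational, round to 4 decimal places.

With the vertex order [1, 2, 3, 4, 5, 6, 7], the degrees are [3, 5, 5, 3, 2, 4, 2], giving D = diag(3, 5, 5, 3, 2, 4, 2) and L = D - A. The sorted Laplacian eigenvalues are [0, 1.5972, 2.1345, 3.1360, 4.8640, 5.8655, 6.4028]; the algebraic connectivity is the second entry, 1.5972. The eigenvalues sum to 24, which equals trace(L) = 2|E|. By the matrix-tree theorem the graph has (1/7) * product of the nonzero eigenvalues = 279 spanning trees.

1.5972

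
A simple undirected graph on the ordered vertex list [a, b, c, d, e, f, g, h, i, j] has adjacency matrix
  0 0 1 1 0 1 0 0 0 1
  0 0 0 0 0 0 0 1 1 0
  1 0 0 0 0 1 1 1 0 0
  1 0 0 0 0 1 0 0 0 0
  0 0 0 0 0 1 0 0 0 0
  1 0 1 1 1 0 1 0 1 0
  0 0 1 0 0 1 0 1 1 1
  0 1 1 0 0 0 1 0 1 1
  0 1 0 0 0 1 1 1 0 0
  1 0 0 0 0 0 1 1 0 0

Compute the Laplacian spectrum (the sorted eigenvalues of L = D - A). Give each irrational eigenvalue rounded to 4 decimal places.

[0, 0.8668, 1.2909, 2.0858, 3.2191, 3.8548, 4.7675, 5.9272, 6.5958, 7.3922]

Each diagonal entry of L is the vertex degree and each off-diagonal entry is -1 where an edge is present, 0 otherwise; in the order [a, b, c, d, e, f, g, h, i, j] the diagonal is [4, 2, 4, 2, 1, 6, 5, 5, 4, 3]. Since every row of L sums to 0, the all-ones vector is in the kernel and 0 is an eigenvalue. There is one zero in the spectrum, matching the 1 component. The largest eigenvalue, 7.3922, is at most the vertex count 10.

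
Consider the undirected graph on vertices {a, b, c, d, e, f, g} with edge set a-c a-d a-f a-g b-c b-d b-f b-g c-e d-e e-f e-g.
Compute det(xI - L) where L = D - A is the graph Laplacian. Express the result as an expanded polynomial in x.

Each diagonal entry of L is the vertex degree and each off-diagonal entry is -1 where an edge is present, 0 otherwise; in the order [a, b, c, d, e, f, g] the diagonal is [4, 4, 3, 3, 4, 3, 3]. L has integer entries, so p(x) = det(xI - L) has integer coefficients. Expanding the determinant yields x^7 - 24x^6 + 234x^5 - 1192x^4 + 3357x^3 - 4968x^2 + 3024x. The constant term is 0 because L is singular (the all-ones vector lies in its kernel). The largest eigenvalue, 7, is at most the vertex count 7.

x^7 - 24x^6 + 234x^5 - 1192x^4 + 3357x^3 - 4968x^2 + 3024x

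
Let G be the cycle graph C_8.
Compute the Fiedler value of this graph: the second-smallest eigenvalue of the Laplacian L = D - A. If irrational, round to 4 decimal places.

0.5858

The graph has 8 vertices and degree multiset [2, 2, 2, 2, 2, 2, 2, 2]; D is the diagonal matrix of degrees and L = D - A. Computing the eigenvalues of L and sorting gives [0, 0.5858, 0.5858, 2, 2, 3.4142, 3.4142, 4]. The Fiedler value lambda_2 = 0.5858 is strictly positive, so the graph is connected. By the matrix-tree theorem the graph has (1/8) * product of the nonzero eigenvalues = 8 spanning trees.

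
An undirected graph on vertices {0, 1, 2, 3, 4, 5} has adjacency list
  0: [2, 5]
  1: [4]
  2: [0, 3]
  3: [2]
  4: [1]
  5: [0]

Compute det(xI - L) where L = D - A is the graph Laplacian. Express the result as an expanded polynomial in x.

Reading degrees in the order [0, 1, 2, 3, 4, 5] gives [2, 1, 2, 1, 1, 1]; set D = diag(2, 1, 2, 1, 1, 1) and form L = D - A. L has integer entries, so p(x) = det(xI - L) has integer coefficients. Expanding the determinant yields x^6 - 8x^5 + 22x^4 - 24x^3 + 8x^2. Since p(0) = det(-L) = 0, x divides p(x). The largest eigenvalue, 3.4142, is at most the vertex count 6.

x^6 - 8x^5 + 22x^4 - 24x^3 + 8x^2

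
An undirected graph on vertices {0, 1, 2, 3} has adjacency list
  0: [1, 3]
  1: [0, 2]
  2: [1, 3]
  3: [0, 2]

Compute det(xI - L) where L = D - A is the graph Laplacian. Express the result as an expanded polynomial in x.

x^4 - 8x^3 + 20x^2 - 16x

Each diagonal entry of L is the vertex degree and each off-diagonal entry is -1 where an edge is present, 0 otherwise; in the order [0, 1, 2, 3] the diagonal is [2, 2, 2, 2]. L has integer entries, so p(x) = det(xI - L) has integer coefficients. Expanding the determinant yields x^4 - 8x^3 + 20x^2 - 16x. The constant term is 0 because L is singular (the all-ones vector lies in its kernel). The eigenvalues sum to 8, which equals trace(L) = 2|E|. By the matrix-tree theorem the graph has (1/4) * product of the nonzero eigenvalues = 4 spanning trees.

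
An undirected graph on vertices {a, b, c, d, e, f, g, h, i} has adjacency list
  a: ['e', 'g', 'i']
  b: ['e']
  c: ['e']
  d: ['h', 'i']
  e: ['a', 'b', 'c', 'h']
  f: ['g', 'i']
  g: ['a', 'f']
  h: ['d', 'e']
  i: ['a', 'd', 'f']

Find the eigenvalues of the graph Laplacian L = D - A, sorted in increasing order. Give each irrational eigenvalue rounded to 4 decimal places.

With the vertex order [a, b, c, d, e, f, g, h, i], the degrees are [3, 1, 1, 2, 4, 2, 2, 2, 3], giving D = diag(3, 1, 1, 2, 4, 2, 2, 2, 3) and L = D - A. L is symmetric positive semidefinite, so every eigenvalue is real and nonnegative. The single zero eigenvalue shows the graph is connected. The largest eigenvalue, 5.4086, is at most the vertex count 9.

[0, 0.4670, 0.9295, 1, 2.1475, 2.4701, 3, 4.5773, 5.4086]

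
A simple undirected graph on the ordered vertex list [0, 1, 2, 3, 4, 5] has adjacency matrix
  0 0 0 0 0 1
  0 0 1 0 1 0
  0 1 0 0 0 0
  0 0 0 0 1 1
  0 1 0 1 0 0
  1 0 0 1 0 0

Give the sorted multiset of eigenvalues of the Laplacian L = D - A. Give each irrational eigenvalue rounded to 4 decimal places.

Reading degrees in the order [0, 1, 2, 3, 4, 5] gives [1, 2, 1, 2, 2, 2]; set D = diag(1, 2, 1, 2, 2, 2) and form L = D - A. The multiplicity of 0 as a Laplacian eigenvalue equals the number of connected components. The single zero eigenvalue shows the graph is connected. By the matrix-tree theorem the graph has (1/6) * product of the nonzero eigenvalues = 1 spanning tree.

[0, 0.2679, 1, 2, 3, 3.7321]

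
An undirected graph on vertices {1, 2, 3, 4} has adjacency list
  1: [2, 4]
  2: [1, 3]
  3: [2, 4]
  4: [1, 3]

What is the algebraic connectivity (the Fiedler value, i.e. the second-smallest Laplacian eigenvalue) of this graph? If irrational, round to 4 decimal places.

Reading degrees in the order [1, 2, 3, 4] gives [2, 2, 2, 2]; set D = diag(2, 2, 2, 2) and form L = D - A. The sorted Laplacian eigenvalues are [0, 2, 2, 4]; the algebraic connectivity is the second entry, 2. By the matrix-tree theorem the graph has (1/4) * product of the nonzero eigenvalues = 4 spanning trees.

2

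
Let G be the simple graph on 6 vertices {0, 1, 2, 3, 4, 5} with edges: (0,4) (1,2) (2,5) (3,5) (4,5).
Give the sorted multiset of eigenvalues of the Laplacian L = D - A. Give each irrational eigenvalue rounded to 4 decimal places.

[0, 0.3820, 0.6972, 2, 2.6180, 4.3028]

Reading degrees in the order [0, 1, 2, 3, 4, 5] gives [1, 1, 2, 1, 2, 3]; set D = diag(1, 1, 2, 1, 2, 3) and form L = D - A. Since every row of L sums to 0, the all-ones vector is in the kernel and 0 is an eigenvalue. The single zero eigenvalue shows the graph is connected. The eigenvalues sum to 10, which equals trace(L) = 2|E|. By the matrix-tree theorem the graph has (1/6) * product of the nonzero eigenvalues = 1 spanning tree.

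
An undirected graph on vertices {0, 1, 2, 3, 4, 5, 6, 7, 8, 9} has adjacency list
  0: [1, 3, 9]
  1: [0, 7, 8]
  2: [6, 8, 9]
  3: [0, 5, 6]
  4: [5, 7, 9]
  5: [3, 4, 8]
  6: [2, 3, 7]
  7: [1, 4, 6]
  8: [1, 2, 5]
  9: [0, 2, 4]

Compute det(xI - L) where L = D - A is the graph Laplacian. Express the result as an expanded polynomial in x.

Reading degrees in the order [0, 1, 2, 3, 4, 5, 6, 7, 8, 9] gives [3, 3, 3, 3, 3, 3, 3, 3, 3, 3]; set D = diag(3, 3, 3, 3, 3, 3, 3, 3, 3, 3) and form L = D - A. L has integer entries, so p(x) = det(xI - L) has integer coefficients. Expanding the determinant yields x^10 - 30x^9 + 390x^8 - 2880x^7 + 13305x^6 - 39882x^5 + 77640x^4 - 94800x^3 + 66000x^2 - 20000x. The coefficient of x^9 equals -trace(L) = -30, matching the sum of degrees. There is one zero in the spectrum, matching the 1 component.

x^10 - 30x^9 + 390x^8 - 2880x^7 + 13305x^6 - 39882x^5 + 77640x^4 - 94800x^3 + 66000x^2 - 20000x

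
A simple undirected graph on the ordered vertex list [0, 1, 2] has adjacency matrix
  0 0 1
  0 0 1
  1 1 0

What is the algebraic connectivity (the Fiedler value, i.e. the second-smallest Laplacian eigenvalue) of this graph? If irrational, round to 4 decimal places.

1

Each diagonal entry of L is the vertex degree and each off-diagonal entry is -1 where an edge is present, 0 otherwise; in the order [0, 1, 2] the diagonal is [1, 1, 2]. The smallest Laplacian eigenvalue is always 0. The next one, lambda_2 = 1, measures how hard the graph is to disconnect: larger values mean better connectivity. The eigenvalues sum to 4, which equals trace(L) = 2|E|.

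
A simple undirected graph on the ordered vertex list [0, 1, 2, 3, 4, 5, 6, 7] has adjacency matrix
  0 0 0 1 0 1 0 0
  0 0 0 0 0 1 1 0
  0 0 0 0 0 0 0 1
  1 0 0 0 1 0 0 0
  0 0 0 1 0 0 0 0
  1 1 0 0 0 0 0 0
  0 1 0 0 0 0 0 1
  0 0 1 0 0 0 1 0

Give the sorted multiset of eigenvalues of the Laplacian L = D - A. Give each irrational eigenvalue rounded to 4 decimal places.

Each diagonal entry of L is the vertex degree and each off-diagonal entry is -1 where an edge is present, 0 otherwise; in the order [0, 1, 2, 3, 4, 5, 6, 7] the diagonal is [2, 2, 1, 2, 1, 2, 2, 2]. L is symmetric positive semidefinite, so every eigenvalue is real and nonnegative. The single zero eigenvalue shows the graph is connected. The eigenvalues sum to 14, which equals trace(L) = 2|E|. By the matrix-tree theorem the graph has (1/8) * product of the nonzero eigenvalues = 1 spanning tree.

[0, 0.1522, 0.5858, 1.2346, 2, 2.7654, 3.4142, 3.8478]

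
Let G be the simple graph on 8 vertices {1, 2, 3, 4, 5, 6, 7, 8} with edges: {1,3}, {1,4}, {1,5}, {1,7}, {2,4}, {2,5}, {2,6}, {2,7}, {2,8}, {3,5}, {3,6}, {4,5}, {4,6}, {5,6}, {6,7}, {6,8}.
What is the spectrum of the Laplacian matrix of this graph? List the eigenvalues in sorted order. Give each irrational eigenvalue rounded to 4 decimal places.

[0, 1.7381, 2.7489, 3.4046, 4.4837, 5.7377, 6.5064, 7.3806]

With the vertex order [1, 2, 3, 4, 5, 6, 7, 8], the degrees are [4, 5, 3, 4, 5, 6, 3, 2], giving D = diag(4, 5, 3, 4, 5, 6, 3, 2) and L = D - A. The multiplicity of 0 as a Laplacian eigenvalue equals the number of connected components. The single zero eigenvalue shows the graph is connected. The largest eigenvalue, 7.3806, is at most the vertex count 8. By the matrix-tree theorem the graph has (1/8) * product of the nonzero eigenvalues = 2512 spanning trees.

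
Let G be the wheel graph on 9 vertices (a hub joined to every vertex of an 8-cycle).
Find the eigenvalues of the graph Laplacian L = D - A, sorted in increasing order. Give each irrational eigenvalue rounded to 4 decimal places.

The graph has 9 vertices and degree multiset [8, 3, 3, 3, 3, 3, 3, 3, 3]; D is the diagonal matrix of degrees and L = D - A. L is symmetric positive semidefinite, so every eigenvalue is real and nonnegative. The single zero eigenvalue shows the graph is connected.

[0, 1.5858, 1.5858, 3, 3, 4.4142, 4.4142, 5, 9]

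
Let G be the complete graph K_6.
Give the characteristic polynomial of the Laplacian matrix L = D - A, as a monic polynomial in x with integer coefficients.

The graph has 6 vertices and degree multiset [5, 5, 5, 5, 5, 5]; D is the diagonal matrix of degrees and L = D - A. The eigenvalues of L are [0, 6, 6, 6, 6, 6]; the characteristic polynomial is the product of (x - lambda_i), which multiplies out to x^6 - 30x^5 + 360x^4 - 2160x^3 + 6480x^2 - 7776x. The constant term is 0 because L is singular (the all-ones vector lies in its kernel). The eigenvalues sum to 30, which equals trace(L) = 2|E|.

x^6 - 30x^5 + 360x^4 - 2160x^3 + 6480x^2 - 7776x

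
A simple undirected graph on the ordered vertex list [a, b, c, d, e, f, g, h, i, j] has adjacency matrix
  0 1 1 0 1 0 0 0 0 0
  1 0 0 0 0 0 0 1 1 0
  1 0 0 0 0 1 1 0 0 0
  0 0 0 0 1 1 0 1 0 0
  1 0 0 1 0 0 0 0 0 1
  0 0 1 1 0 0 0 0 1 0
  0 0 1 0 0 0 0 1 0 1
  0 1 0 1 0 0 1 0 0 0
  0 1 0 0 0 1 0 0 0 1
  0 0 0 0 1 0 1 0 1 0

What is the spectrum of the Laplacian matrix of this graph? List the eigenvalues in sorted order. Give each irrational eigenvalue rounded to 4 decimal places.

Reading degrees in the order [a, b, c, d, e, f, g, h, i, j] gives [3, 3, 3, 3, 3, 3, 3, 3, 3, 3]; set D = diag(3, 3, 3, 3, 3, 3, 3, 3, 3, 3) and form L = D - A. The multiplicity of 0 as a Laplacian eigenvalue equals the number of connected components. The single zero eigenvalue shows the graph is connected. There is one zero in the spectrum, matching the 1 component. The largest eigenvalue, 5, is at most the vertex count 10.

[0, 2, 2, 2, 2, 2, 5, 5, 5, 5]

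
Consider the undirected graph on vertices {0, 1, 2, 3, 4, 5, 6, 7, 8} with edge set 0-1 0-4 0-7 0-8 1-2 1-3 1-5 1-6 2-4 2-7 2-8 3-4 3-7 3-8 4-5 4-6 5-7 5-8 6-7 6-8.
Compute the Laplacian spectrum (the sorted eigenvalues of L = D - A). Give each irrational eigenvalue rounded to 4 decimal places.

Each diagonal entry of L is the vertex degree and each off-diagonal entry is -1 where an edge is present, 0 otherwise; in the order [0, 1, 2, 3, 4, 5, 6, 7, 8] the diagonal is [4, 5, 4, 4, 5, 4, 4, 5, 5]. Since every row of L sums to 0, the all-ones vector is in the kernel and 0 is an eigenvalue.

[0, 4, 4, 4, 4, 5, 5, 5, 9]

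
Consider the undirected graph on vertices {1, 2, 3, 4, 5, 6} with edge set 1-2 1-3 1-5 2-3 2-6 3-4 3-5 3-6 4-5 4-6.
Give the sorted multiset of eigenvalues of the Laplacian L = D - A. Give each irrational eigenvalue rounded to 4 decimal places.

[0, 2.3820, 2.3820, 4.6180, 4.6180, 6]

Each diagonal entry of L is the vertex degree and each off-diagonal entry is -1 where an edge is present, 0 otherwise; in the order [1, 2, 3, 4, 5, 6] the diagonal is [3, 3, 5, 3, 3, 3]. Diagonalising L (or applying a numerical eigensolver to the 6x6 matrix) gives the spectrum above. The single zero eigenvalue shows the graph is connected. There is one zero in the spectrum, matching the 1 component.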